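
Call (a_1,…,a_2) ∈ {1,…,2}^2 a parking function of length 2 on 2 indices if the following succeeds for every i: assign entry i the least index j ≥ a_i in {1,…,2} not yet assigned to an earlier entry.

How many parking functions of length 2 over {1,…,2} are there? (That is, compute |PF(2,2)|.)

|PF| = 1·3^1 = 1 · 3 = 3
Check (2,1) → sorted (1,2): b_i ≤ i ∀i, a PF.

3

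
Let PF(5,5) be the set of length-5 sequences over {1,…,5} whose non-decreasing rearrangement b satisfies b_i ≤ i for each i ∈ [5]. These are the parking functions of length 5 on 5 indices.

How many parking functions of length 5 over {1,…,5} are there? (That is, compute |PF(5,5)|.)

|PF(5,5)| = (6−5)·6^(5−1) = 1 · 1296 = 1296 [KW]
Example (1,3,1,3,5) → sorted (1,1,3,3,5): b_i ≤ i ∀i, a PF.

1296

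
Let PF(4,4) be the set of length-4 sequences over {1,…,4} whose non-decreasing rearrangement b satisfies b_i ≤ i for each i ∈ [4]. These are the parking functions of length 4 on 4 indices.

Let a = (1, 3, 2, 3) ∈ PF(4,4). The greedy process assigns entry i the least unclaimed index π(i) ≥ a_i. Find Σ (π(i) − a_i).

Σπ = 10 ({1..4} each once); Σa = 1+3+2+3 = 9; disp = 10−9 = 1.

1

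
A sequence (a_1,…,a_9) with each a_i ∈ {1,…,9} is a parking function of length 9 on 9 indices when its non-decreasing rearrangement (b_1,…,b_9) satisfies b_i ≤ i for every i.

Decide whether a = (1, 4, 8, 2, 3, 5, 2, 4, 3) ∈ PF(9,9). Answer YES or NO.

YES

Rearranged: b = (1, 2, 2, 3, 3, 4, 4, 5, 8).
  b_1=1 ≤ 1
  b_2=2 ≤ 2
  b_3=2 ≤ 3
  b_4=3 ≤ 4
  b_5=3 ≤ 5
  b_6=4 ≤ 6
  b_7=4 ≤ 7
  b_8=5 ≤ 8
  b_9=8 ≤ 9
All bounds hold ⇒ YES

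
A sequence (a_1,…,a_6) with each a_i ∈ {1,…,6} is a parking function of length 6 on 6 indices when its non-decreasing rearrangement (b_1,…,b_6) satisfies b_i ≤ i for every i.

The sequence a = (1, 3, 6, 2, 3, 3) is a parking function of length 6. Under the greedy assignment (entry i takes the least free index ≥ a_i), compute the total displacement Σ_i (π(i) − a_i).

3

Σπ = 21 ({1..6} each once); Σa = 1+3+6+2+3+3 = 18; disp = 21−18 = 3.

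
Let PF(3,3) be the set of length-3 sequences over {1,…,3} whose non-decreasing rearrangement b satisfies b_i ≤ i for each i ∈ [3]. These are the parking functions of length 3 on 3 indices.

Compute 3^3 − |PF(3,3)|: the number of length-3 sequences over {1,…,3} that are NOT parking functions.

11

#PF = (3+1−3)·(3+1)^{3−1} = 1 · 16 = 16 [KW]
E.g. (3,2,3) → sorted (2,3,3): b_1=2>1, not a PF.
Total 27; non-PF = 27−16 = 11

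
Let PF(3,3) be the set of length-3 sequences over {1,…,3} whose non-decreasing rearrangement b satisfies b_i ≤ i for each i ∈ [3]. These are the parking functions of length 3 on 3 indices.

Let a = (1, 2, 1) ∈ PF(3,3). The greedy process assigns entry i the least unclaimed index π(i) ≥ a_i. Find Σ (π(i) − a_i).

Σπ = 6 ({1..3} each once); Σa = 1+2+1 = 4; disp = 6−4 = 2.

2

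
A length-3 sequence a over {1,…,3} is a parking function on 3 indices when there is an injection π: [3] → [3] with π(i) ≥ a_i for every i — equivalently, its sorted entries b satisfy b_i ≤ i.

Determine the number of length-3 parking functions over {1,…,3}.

16

|PF| = (4−3)·4^(3−1) = 1·16 = 16 (Pollak)
E.g. (1,2,3) → sorted (1,2,3): b_i ≤ i ∀i, a PF.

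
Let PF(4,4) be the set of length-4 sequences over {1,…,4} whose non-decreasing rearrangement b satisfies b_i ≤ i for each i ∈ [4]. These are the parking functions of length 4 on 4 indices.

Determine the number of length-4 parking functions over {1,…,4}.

|PF| = 1·5^3 = 1·125 = 125 [KW]
Check (1,2,3,1) → sorted (1,1,2,3): b_i ≤ i ∀i, a PF.

125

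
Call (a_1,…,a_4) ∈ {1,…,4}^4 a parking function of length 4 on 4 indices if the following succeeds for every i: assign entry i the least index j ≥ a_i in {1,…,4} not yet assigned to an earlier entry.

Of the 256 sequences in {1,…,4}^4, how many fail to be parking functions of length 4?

131

|PF(4,4)| = 1·5^3 = 1 · 125 = 125
One tuple (2,4,4,2) → sorted (2,2,4,4): b_1=2>1, not a PF.
4^4 − 125 = 256 − 125 = 131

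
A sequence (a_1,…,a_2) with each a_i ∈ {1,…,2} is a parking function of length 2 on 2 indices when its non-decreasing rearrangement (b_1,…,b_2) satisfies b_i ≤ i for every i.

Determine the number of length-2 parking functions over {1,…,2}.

Count = (3−2)·3^(2−1) = 1·3 = 3
Check (1,2) → sorted (1,2): b_i ≤ i ∀i, a PF.

3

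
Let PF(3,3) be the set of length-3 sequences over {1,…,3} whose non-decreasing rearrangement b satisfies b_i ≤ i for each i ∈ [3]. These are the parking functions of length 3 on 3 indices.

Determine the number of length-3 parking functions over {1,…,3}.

|PF| = (3+1−3)·(3+1)^{3−1} = 1 · 16 = 16 (Pollak)
E.g. (1,1,3) → sorted (1,1,3): b_i ≤ i ∀i, a PF.

16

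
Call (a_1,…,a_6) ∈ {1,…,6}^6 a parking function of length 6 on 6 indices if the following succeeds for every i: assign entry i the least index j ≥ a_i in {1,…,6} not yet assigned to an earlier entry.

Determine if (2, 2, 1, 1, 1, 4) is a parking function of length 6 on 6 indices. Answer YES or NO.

Rearranged: b = (1, 1, 1, 2, 2, 4).
  b_1=1 ≤ 1
  b_2=1 ≤ 2
  b_3=1 ≤ 3
  b_4=2 ≤ 4
  b_5=2 ≤ 5
  b_6=4 ≤ 6
All bounds hold ⇒ YES

YES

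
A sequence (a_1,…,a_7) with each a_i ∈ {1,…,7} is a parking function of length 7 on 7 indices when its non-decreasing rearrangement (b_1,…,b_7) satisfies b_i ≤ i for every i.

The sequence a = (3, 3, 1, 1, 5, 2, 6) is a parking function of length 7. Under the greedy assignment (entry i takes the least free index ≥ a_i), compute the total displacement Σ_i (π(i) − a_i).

7

Σπ = 7·8/2 = 28 (π permutes [7]); Σa = 3+3+1+1+5+2+6 = 21; disp = 28−21 = 7.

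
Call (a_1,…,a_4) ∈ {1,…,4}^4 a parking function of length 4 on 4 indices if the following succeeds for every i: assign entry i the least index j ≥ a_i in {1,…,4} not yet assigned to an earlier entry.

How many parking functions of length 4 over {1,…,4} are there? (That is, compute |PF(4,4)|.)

#PF = 1·5^3 = 1×125 = 125 (Konheim–Weiss)
Example (1,3,2,2) → sorted (1,2,2,3): b_i ≤ i ∀i, a PF.

125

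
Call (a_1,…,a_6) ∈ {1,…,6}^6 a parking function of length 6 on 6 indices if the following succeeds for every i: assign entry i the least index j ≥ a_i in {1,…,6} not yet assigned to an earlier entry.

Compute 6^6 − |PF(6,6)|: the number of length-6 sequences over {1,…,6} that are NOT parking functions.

#PF = 1·7^5 = 1×16807 = 16807 (Pollak)
E.g. (3,4,3,6,3,4) → sorted (3,3,3,4,4,6): b_1=3>1, not a PF.
6^6 − 16807 = 46656 − 16807 = 29849

29849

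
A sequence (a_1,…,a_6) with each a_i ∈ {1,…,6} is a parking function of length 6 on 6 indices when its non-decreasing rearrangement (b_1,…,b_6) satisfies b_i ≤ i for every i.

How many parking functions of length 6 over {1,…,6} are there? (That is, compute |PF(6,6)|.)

#PF = 1·7^5 = 1×16807 = 16807
E.g. (1,5,3,6,2,1) → sorted (1,1,2,3,5,6): b_i ≤ i ∀i, a PF.

16807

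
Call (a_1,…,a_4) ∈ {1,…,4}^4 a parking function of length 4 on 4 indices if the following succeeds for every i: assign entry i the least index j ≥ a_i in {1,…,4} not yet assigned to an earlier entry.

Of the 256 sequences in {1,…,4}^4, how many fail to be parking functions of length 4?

131

|PF(4,4)| = (4−4+1)·(4+1)^(4−1) = 1·125 = 125 (Pollak)
Check (4,3,4,4) → sorted (3,4,4,4): b_1=3>1, not a PF.
Total 256; non-PF = 256−125 = 131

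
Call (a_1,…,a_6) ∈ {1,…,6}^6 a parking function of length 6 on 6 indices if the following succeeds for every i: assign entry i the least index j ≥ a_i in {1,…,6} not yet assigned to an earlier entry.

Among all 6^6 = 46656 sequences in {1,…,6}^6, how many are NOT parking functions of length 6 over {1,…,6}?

29849

|PF| = (6+1−6)·(6+1)^{6−1} = 1×16807 = 16807 (Konheim–Weiss)
E.g. (5,5,5,5,6,1) → sorted (1,5,5,5,5,6): b_2=5>2, not a PF.
Total 46656; non-PF = 46656−16807 = 29849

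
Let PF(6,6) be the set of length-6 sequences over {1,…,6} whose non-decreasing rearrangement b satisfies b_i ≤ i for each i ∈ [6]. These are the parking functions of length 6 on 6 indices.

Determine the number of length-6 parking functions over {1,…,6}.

16807

#PF = (7−6)·7^(6−1) = 1 · 16807 = 16807 (Konheim–Weiss)
One tuple (3,1,5,3,5,1) → sorted (1,1,3,3,5,5): b_i ≤ i ∀i, a PF.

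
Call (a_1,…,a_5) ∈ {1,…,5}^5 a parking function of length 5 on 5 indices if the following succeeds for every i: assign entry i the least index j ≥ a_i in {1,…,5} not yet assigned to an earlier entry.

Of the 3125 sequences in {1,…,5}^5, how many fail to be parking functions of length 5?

1829

#PF = (5−5+1)·(5+1)^(5−1) = 1·1296 = 1296
Example (5,3,4,1,5) → sorted (1,3,4,5,5): b_2=3>2, not a PF.
So 3125 − 1296 = 1829 fail.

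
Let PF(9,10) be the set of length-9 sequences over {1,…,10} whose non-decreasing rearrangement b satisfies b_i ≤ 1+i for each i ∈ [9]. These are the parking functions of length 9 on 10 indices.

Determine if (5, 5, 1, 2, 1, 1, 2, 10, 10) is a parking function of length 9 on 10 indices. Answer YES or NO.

Order a: b = (1, 1, 1, 2, 2, 5, 5, 10, 10).
  b_1=1 ≤ 2
  b_2=1 ≤ 3
  b_3=1 ≤ 4
  b_4=2 ≤ 5
  b_5=2 ≤ 6
  b_6=5 ≤ 7
  b_7=5 ≤ 8
  b_8=10 > 9
  fails at i=8 ⇒ NO

NO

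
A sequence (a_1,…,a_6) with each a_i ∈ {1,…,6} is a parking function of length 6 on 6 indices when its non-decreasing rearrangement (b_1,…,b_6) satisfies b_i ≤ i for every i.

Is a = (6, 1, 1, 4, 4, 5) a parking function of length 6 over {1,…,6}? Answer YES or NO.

NO

Sorted: b = (1, 1, 4, 4, 5, 6).
  b_1=1 ≤ 1
  b_2=1 ≤ 2
  b_3=4 > 3
  fails at i=3 ⇒ NO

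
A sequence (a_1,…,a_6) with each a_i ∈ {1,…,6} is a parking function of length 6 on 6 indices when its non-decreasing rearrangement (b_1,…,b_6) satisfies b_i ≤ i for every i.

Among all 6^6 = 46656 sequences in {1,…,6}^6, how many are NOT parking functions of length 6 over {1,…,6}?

29849

|PF(6,6)| = (7−6)·7^(6−1) = 1×16807 = 16807 [KW]
One tuple (6,1,5,2,4,4) → sorted (1,2,4,4,5,6): b_3=4>3, not a PF.
So 46656 − 16807 = 29849 fail.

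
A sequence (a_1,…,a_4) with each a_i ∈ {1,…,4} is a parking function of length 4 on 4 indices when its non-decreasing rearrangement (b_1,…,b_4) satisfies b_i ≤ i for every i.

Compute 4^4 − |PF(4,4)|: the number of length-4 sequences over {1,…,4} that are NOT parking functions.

131

|PF(4,4)| = 1·5^3 = 1·125 = 125 (Pollak)
E.g. (3,3,4,4) → sorted (3,3,4,4): b_1=3>1, not a PF.
Total 256; non-PF = 256−125 = 131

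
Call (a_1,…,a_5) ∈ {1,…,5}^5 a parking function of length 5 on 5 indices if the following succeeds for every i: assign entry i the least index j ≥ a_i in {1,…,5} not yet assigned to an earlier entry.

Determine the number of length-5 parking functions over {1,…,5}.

1296

|PF(5,5)| = (5−5+1)·(5+1)^(5−1) = 1×1296 = 1296 (Konheim–Weiss)
One tuple (1,2,5,3,4) → sorted (1,2,3,4,5): b_i ≤ i ∀i, a PF.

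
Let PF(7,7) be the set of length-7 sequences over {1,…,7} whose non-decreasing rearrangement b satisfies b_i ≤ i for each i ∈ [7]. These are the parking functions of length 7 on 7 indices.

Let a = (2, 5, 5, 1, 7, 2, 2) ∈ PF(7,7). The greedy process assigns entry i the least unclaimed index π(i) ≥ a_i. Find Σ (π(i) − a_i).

Σπ(i) = 1+…+7 = 28; Σa = 2+5+5+1+7+2+2 = 24; disp = 28−24 = 4.

4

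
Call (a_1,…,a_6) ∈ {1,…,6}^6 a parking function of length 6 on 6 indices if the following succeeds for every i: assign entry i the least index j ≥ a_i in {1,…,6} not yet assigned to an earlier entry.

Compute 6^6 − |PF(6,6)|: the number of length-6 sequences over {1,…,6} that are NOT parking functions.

29849

|PF| = (6−6+1)·(6+1)^(6−1) = 1×16807 = 16807
Example (2,6,4,5,2,6) → sorted (2,2,4,5,6,6): b_1=2>1, not a PF.
6^6 − 16807 = 46656 − 16807 = 29849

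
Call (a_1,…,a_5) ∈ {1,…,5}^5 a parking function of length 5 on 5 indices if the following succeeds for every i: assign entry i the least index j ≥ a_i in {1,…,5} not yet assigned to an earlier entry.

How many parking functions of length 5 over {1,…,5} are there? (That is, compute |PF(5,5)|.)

1296

|PF(5,5)| = (5−5+1)·(5+1)^(5−1) = 1·1296 = 1296
E.g. (2,1,3,1,2) → sorted (1,1,2,2,3): b_i ≤ i ∀i, a PF.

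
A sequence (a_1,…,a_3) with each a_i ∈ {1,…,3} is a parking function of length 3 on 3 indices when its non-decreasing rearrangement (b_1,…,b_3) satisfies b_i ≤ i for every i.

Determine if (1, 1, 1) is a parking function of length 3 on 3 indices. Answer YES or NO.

YES

Rearranged: b = (1, 1, 1).
  b_1=1 ≤ 1
  b_2=1 ≤ 2
  b_3=1 ≤ 3
All bounds hold ⇒ YES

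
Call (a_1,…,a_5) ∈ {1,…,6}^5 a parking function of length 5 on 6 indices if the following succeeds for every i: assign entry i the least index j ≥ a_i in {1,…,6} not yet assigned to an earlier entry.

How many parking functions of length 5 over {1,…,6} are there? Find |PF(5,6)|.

4802

Count = (7−5)·7^(5−1) = 2 · 2401 = 4802
E.g. (5,2,1,4,6) → sorted (1,2,4,5,6): b_i ≤ 1+i ∀i, a PF.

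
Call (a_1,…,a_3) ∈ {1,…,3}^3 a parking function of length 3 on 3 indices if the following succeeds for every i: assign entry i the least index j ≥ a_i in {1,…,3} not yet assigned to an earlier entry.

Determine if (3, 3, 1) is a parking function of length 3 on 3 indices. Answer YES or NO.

Rearranged: b = (1, 3, 3).
  b_1=1 ≤ 1
  b_2=3 > 2
  fails at i=2 ⇒ NO

NO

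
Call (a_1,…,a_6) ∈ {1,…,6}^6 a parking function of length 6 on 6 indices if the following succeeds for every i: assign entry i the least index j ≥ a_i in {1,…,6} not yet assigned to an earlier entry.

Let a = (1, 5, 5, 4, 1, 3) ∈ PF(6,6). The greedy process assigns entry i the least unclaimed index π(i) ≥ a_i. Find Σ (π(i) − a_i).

Σπ = 6·7/2 = 21 (π permutes [6]); Σa = 1+5+5+4+1+3 = 19; disp = 21−19 = 2.

2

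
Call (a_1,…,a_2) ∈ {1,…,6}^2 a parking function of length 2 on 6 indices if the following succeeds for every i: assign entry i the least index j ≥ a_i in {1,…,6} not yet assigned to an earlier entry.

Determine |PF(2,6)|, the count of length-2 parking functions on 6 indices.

35

|PF| = (7−2)·7^(2−1) = 5·7 = 35
E.g. (4,2) → sorted (2,4): b_i ≤ 4+i ∀i, a PF.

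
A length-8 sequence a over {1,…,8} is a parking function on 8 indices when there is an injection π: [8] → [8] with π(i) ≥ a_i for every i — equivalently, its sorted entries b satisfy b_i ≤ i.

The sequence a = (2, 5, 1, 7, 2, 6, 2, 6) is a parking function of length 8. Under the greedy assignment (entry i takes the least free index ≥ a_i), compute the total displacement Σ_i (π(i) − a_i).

5

Σπ(i) = 1+…+8 = 36; Σa = 2+5+1+7+2+6+2+6 = 31; disp = 36−31 = 5.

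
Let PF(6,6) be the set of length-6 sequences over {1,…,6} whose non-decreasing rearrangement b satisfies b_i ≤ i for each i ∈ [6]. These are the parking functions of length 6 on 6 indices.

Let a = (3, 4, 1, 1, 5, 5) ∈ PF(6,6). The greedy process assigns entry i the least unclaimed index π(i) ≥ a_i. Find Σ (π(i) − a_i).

Σπ(i) = 1+…+6 = 21; Σa = 3+4+1+1+5+5 = 19; disp = 21−19 = 2.

2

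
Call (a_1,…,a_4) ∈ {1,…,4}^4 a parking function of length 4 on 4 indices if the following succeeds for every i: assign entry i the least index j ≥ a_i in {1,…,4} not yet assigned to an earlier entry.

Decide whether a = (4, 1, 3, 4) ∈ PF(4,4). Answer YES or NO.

NO

Rearranged: b = (1, 3, 4, 4).
  b_1=1 ≤ 1
  b_2=3 > 2
  fails at i=2 ⇒ NO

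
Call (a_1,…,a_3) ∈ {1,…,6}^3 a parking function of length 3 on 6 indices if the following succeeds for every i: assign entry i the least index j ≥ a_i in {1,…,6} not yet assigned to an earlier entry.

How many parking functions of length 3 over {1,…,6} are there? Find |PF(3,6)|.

|PF(3,6)| = (6−3+1)·(6+1)^(3−1) = 4 · 49 = 196 (Pollak)
E.g. (1,2,3) → sorted (1,2,3): b_i ≤ 3+i ∀i, a PF.

196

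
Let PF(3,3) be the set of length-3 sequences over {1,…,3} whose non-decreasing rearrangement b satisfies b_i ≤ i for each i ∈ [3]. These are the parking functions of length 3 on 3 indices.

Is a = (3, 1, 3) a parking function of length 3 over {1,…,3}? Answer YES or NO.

NO

Order a: b = (1, 3, 3).
  b_1=1 ≤ 1
  b_2=3 > 2
  fails at i=2 ⇒ NO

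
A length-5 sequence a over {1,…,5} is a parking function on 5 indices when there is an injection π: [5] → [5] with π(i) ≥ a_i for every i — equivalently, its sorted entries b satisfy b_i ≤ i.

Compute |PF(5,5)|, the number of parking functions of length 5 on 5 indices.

1296

|PF| = (5−5+1)·(5+1)^(5−1) = 1·1296 = 1296 (Konheim–Weiss)
E.g. (2,1,5,2,1) → sorted (1,1,2,2,5): b_i ≤ i ∀i, a PF.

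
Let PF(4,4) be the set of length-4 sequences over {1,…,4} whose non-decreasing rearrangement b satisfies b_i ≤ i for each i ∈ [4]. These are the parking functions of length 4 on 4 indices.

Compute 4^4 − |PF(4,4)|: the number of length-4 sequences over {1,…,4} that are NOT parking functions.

131

|PF(4,4)| = (4−4+1)·(4+1)^(4−1) = 1 · 125 = 125
Example (4,2,2,4) → sorted (2,2,4,4): b_1=2>1, not a PF.
So 256 − 125 = 131 fail.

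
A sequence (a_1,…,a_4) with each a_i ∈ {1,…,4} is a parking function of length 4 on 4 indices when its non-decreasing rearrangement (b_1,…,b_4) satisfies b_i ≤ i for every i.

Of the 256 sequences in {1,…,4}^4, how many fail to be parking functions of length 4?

Count = (4+1−4)·(4+1)^{4−1} = 1·125 = 125 [KW]
Check (2,3,3,3) → sorted (2,3,3,3): b_1=2>1, not a PF.
4^4 − 125 = 256 − 125 = 131

131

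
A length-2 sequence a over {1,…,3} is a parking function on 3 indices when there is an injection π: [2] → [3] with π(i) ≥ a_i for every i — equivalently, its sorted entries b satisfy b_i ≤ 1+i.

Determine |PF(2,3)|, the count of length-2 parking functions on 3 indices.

|PF(2,3)| = (3+1−2)·(3+1)^{2−1} = 2×4 = 8 [KW]
E.g. (1,1) → sorted (1,1): b_i ≤ 1+i ∀i, a PF.

8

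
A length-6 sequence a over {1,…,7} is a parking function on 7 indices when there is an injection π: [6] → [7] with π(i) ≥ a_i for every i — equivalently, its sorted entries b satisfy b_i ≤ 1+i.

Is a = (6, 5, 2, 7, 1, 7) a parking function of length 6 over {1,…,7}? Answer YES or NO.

NO

Sorted: b = (1, 2, 5, 6, 7, 7).
  b_1=1 ≤ 2
  b_2=2 ≤ 3
  b_3=5 > 4
  fails at i=3 ⇒ NO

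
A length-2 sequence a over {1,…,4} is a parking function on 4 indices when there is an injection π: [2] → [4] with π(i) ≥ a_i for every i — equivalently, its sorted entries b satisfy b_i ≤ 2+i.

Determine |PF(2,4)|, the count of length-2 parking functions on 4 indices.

Count = (4−2+1)·(4+1)^(2−1) = 3×5 = 15
Check (2,3) → sorted (2,3): b_i ≤ 2+i ∀i, a PF.

15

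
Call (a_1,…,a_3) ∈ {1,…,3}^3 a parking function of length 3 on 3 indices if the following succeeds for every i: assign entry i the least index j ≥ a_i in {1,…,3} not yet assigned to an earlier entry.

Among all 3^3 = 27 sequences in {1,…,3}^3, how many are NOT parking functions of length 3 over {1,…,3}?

#PF = (3−3+1)·(3+1)^(3−1) = 1·16 = 16 [KW]
Check (3,2,3) → sorted (2,3,3): b_1=2>1, not a PF.
3^3 − 16 = 27 − 16 = 11

11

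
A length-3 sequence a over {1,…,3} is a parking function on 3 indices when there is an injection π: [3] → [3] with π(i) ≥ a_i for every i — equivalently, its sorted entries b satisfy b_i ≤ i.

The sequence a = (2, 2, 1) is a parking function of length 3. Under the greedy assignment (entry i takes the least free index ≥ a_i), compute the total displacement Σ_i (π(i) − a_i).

1

Σπ = 6 ({1..3} each once); Σa = 2+2+1 = 5; disp = 6−5 = 1.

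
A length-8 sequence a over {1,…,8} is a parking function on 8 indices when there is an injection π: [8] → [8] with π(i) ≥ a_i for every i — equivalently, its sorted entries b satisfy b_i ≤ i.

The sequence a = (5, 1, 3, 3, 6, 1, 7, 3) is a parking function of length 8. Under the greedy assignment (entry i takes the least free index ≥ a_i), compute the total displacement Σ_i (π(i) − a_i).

Σπ = 36 ({1..8} each once); Σa = 5+1+3+3+6+1+7+3 = 29; disp = 36−29 = 7.

7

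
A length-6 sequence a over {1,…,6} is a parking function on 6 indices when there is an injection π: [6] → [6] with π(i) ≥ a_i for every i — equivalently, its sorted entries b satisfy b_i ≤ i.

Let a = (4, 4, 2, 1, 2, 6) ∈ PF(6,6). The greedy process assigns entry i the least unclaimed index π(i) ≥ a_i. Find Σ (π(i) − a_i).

Σπ(i) = 1+…+6 = 21; Σa = 4+4+2+1+2+6 = 19; disp = 21−19 = 2.

2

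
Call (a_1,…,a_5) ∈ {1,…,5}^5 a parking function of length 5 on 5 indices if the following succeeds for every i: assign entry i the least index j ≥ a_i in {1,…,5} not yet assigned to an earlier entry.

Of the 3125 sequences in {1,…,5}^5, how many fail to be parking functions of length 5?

|PF(5,5)| = (6−5)·6^(5−1) = 1 · 1296 = 1296 [KW]
E.g. (1,3,5,5,4) → sorted (1,3,4,5,5): b_2=3>2, not a PF.
So 3125 − 1296 = 1829 fail.

1829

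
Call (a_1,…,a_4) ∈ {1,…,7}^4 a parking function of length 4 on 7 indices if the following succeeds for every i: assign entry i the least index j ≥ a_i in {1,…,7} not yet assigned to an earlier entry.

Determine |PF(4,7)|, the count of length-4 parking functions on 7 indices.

|PF| = 4·8^3 = 4×512 = 2048 [KW]
Example (1,3,3,7) → sorted (1,3,3,7): b_i ≤ 3+i ∀i, a PF.

2048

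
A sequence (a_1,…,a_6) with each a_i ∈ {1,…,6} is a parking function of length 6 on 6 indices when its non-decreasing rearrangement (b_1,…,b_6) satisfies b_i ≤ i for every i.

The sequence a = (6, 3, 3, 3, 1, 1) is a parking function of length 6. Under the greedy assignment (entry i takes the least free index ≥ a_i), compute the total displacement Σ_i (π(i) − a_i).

4

Σπ = 21 ({1..6} each once); Σa = 6+3+3+3+1+1 = 17; disp = 21−17 = 4.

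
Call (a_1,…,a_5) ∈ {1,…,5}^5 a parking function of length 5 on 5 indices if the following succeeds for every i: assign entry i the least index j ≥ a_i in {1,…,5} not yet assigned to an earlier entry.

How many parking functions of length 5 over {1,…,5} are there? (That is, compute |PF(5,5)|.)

1296

|PF(5,5)| = 1·6^4 = 1×1296 = 1296
One tuple (5,1,3,1,2) → sorted (1,1,2,3,5): b_i ≤ i ∀i, a PF.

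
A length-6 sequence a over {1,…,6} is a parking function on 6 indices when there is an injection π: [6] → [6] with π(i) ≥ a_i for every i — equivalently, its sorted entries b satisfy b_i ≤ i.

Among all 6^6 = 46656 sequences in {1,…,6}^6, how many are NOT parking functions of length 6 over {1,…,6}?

29849

|PF(6,6)| = (6+1−6)·(6+1)^{6−1} = 1×16807 = 16807 [KW]
Example (6,1,6,5,6,4) → sorted (1,4,5,6,6,6): b_2=4>2, not a PF.
6^6 − 16807 = 46656 − 16807 = 29849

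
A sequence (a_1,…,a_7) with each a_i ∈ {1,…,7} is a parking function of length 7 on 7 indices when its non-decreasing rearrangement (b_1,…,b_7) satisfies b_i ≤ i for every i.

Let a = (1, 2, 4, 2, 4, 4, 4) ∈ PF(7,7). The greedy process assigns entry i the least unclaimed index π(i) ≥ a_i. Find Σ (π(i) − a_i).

7

Σπ = 28 ({1..7} each once); Σa = 1+2+4+2+4+4+4 = 21; disp = 28−21 = 7.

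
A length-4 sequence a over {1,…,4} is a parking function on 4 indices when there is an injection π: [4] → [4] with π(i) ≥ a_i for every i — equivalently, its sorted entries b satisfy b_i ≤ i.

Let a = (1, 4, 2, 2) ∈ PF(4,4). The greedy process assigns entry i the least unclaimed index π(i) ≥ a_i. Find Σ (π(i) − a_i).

1

Σπ(i) = 1+…+4 = 10; Σa = 1+4+2+2 = 9; disp = 10−9 = 1.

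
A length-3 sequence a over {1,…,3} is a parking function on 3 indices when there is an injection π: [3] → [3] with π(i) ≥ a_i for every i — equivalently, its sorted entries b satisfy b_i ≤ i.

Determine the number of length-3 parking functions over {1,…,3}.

|PF| = (4−3)·4^(3−1) = 1 · 16 = 16 [KW]
One tuple (2,3,1) → sorted (1,2,3): b_i ≤ i ∀i, a PF.

16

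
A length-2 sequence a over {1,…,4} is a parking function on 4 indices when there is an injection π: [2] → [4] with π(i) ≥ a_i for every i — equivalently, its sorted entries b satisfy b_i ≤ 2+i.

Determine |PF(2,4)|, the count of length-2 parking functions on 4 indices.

15

|PF| = (4+1−2)·(4+1)^{2−1} = 3 · 5 = 15 [KW]
Check (3,1) → sorted (1,3): b_i ≤ 2+i ∀i, a PF.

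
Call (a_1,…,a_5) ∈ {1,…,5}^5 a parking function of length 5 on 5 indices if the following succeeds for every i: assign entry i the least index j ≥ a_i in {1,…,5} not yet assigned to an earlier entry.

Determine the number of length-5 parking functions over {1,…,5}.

#PF = (5+1−5)·(5+1)^{5−1} = 1×1296 = 1296 (Pollak)
E.g. (2,5,2,2,1) → sorted (1,2,2,2,5): b_i ≤ i ∀i, a PF.

1296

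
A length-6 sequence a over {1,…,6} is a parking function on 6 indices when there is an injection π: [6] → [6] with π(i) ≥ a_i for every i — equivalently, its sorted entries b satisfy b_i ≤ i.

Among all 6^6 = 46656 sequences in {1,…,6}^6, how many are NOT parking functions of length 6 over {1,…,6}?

29849

#PF = (6+1−6)·(6+1)^{6−1} = 1 · 16807 = 16807 [KW]
E.g. (4,5,6,5,6,4) → sorted (4,4,5,5,6,6): b_1=4>1, not a PF.
6^6 − 16807 = 46656 − 16807 = 29849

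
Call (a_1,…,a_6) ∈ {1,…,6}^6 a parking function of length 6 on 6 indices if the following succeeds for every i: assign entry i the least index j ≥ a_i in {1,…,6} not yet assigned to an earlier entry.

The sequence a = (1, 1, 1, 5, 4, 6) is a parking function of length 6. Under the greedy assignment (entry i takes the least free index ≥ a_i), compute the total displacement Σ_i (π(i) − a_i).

Σπ = 6·7/2 = 21 (π permutes [6]); Σa = 1+1+1+5+4+6 = 18; disp = 21−18 = 3.

3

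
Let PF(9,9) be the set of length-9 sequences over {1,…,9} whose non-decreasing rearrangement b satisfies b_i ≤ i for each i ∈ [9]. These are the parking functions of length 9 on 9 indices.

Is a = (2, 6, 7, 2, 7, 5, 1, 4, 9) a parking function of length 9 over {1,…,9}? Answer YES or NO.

Order a: b = (1, 2, 2, 4, 5, 6, 7, 7, 9).
  b_1=1 ≤ 1
  b_2=2 ≤ 2
  b_3=2 ≤ 3
  b_4=4 ≤ 4
  b_5=5 ≤ 5
  b_6=6 ≤ 6
  b_7=7 ≤ 7
  b_8=7 ≤ 8
  b_9=9 ≤ 9
All bounds hold ⇒ YES

YES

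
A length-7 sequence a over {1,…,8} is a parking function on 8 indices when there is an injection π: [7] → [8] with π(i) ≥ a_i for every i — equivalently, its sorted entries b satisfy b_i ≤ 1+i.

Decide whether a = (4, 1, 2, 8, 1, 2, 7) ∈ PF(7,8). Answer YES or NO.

Order a: b = (1, 1, 2, 2, 4, 7, 8).
  b_1=1 ≤ 2
  b_2=1 ≤ 3
  b_3=2 ≤ 4
  b_4=2 ≤ 5
  b_5=4 ≤ 6
  b_6=7 ≤ 7
  b_7=8 ≤ 8
All bounds hold ⇒ YES

YES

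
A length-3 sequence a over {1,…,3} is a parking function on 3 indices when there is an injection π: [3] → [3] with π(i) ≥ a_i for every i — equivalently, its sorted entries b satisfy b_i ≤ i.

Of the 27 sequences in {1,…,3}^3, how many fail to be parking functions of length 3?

#PF = (3−3+1)·(3+1)^(3−1) = 1×16 = 16
Check (3,3,3) → sorted (3,3,3): b_1=3>1, not a PF.
Total 27; non-PF = 27−16 = 11

11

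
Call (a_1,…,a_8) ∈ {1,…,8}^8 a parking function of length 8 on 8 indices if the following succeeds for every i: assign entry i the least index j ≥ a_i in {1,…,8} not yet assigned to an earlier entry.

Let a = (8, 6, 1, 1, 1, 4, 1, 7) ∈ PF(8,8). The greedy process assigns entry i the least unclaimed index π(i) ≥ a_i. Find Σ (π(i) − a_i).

Σπ(i) = 1+…+8 = 36; Σa = 8+6+1+1+1+4+1+7 = 29; disp = 36−29 = 7.

7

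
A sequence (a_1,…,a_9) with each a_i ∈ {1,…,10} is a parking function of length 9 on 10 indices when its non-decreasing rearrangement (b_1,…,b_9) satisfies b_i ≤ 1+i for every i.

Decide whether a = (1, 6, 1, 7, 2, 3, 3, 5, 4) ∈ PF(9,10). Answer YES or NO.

Sorted: b = (1, 1, 2, 3, 3, 4, 5, 6, 7).
  b_1=1 ≤ 2
  b_2=1 ≤ 3
  b_3=2 ≤ 4
  b_4=3 ≤ 5
  b_5=3 ≤ 6
  b_6=4 ≤ 7
  b_7=5 ≤ 8
  b_8=6 ≤ 9
  b_9=7 ≤ 10
All bounds hold ⇒ YES

YES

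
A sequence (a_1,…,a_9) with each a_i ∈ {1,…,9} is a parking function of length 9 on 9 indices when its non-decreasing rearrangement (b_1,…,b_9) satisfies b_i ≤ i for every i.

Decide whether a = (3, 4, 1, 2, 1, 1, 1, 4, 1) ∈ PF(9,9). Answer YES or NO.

YES

Rearranged: b = (1, 1, 1, 1, 1, 2, 3, 4, 4).
  b_1=1 ≤ 1
  b_2=1 ≤ 2
  b_3=1 ≤ 3
  b_4=1 ≤ 4
  b_5=1 ≤ 5
  b_6=2 ≤ 6
  b_7=3 ≤ 7
  b_8=4 ≤ 8
  b_9=4 ≤ 9
All bounds hold ⇒ YES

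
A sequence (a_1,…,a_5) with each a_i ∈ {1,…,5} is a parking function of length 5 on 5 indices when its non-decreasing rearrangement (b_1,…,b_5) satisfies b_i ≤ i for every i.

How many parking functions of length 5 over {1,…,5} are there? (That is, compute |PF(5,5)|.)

1296

|PF(5,5)| = (5−5+1)·(5+1)^(5−1) = 1×1296 = 1296 [KW]
One tuple (2,5,1,4,2) → sorted (1,2,2,4,5): b_i ≤ i ∀i, a PF.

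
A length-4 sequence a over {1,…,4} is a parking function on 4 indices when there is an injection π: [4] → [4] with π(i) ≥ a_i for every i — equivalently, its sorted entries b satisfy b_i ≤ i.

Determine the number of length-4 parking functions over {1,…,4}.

125

#PF = (4−4+1)·(4+1)^(4−1) = 1 · 125 = 125 [KW]
One tuple (3,2,1,3) → sorted (1,2,3,3): b_i ≤ i ∀i, a PF.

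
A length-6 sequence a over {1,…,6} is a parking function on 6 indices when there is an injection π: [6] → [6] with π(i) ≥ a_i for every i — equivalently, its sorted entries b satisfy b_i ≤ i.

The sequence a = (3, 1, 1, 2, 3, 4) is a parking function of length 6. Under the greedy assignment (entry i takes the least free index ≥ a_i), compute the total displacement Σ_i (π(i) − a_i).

Σπ(i) = 1+…+6 = 21; Σa = 3+1+1+2+3+4 = 14; disp = 21−14 = 7.

7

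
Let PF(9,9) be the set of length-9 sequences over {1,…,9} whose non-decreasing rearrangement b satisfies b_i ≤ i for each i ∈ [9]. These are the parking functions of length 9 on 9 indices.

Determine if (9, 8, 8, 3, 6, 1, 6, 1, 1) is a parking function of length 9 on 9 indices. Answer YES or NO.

Sorted: b = (1, 1, 1, 3, 6, 6, 8, 8, 9).
  b_1=1 ≤ 1
  b_2=1 ≤ 2
  b_3=1 ≤ 3
  b_4=3 ≤ 4
  b_5=6 > 5
  fails at i=5 ⇒ NO

NO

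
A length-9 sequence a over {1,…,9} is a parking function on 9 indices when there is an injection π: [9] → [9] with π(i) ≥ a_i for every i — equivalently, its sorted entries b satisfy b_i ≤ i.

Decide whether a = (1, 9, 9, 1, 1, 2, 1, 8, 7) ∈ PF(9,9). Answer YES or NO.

Sorted: b = (1, 1, 1, 1, 2, 7, 8, 9, 9).
  b_1=1 ≤ 1
  b_2=1 ≤ 2
  b_3=1 ≤ 3
  b_4=1 ≤ 4
  b_5=2 ≤ 5
  b_6=7 > 6
  fails at i=6 ⇒ NO

NO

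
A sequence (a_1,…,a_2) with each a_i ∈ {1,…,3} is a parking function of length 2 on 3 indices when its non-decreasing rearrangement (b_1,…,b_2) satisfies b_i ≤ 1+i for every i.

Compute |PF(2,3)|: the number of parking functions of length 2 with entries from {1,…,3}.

8

#PF = (3−2+1)·(3+1)^(2−1) = 2 · 4 = 8 (Konheim–Weiss)
Check (2,3) → sorted (2,3): b_i ≤ 1+i ∀i, a PF.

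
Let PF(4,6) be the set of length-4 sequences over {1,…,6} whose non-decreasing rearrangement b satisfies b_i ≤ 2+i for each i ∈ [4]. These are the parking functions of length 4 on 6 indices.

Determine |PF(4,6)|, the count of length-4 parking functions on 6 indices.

Count = (6+1−4)·(6+1)^{4−1} = 3 · 343 = 1029 (Pollak)
One tuple (2,3,3,6) → sorted (2,3,3,6): b_i ≤ 2+i ∀i, a PF.

1029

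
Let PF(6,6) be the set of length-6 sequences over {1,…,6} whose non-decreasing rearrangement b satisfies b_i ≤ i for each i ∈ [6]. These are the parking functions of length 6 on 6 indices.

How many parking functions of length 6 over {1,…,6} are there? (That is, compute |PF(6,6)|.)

#PF = 1·7^5 = 1·16807 = 16807
One tuple (1,2,2,6,3,1) → sorted (1,1,2,2,3,6): b_i ≤ i ∀i, a PF.

16807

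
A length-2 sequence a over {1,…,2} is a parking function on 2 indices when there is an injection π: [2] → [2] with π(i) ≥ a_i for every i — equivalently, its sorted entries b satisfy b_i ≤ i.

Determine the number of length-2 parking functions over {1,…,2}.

Count = 1·3^1 = 1 · 3 = 3 (Konheim–Weiss)
E.g. (2,1) → sorted (1,2): b_i ≤ i ∀i, a PF.

3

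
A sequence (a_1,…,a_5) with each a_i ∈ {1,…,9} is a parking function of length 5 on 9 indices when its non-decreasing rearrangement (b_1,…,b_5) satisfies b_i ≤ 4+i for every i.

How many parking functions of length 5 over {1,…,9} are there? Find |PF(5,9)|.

50000

|PF| = (9+1−5)·(9+1)^{5−1} = 5×10000 = 50000
One tuple (5,7,9,6,5) → sorted (5,5,6,7,9): b_i ≤ 4+i ∀i, a PF.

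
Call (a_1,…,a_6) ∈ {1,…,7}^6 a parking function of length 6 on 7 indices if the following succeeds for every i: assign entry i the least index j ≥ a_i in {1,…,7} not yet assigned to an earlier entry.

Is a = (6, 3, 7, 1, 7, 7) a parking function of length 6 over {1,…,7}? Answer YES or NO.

Rearranged: b = (1, 3, 6, 7, 7, 7).
  b_1=1 ≤ 2
  b_2=3 ≤ 3
  b_3=6 > 4
  fails at i=3 ⇒ NO

NO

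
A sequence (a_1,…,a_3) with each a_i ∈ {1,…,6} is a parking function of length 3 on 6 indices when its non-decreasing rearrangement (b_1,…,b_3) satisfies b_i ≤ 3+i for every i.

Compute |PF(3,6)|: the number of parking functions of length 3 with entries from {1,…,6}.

196

Count = (6−3+1)·(6+1)^(3−1) = 4·49 = 196 [KW]
Check (2,1,6) → sorted (1,2,6): b_i ≤ 3+i ∀i, a PF.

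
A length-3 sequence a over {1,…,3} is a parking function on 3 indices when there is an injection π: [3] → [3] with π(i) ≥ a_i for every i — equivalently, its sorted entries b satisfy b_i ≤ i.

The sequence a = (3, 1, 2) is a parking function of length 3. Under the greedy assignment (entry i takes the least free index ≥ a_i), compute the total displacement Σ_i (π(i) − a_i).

0

Σπ = 6 ({1..3} each once); Σa = 3+1+2 = 6; disp = 6−6 = 0.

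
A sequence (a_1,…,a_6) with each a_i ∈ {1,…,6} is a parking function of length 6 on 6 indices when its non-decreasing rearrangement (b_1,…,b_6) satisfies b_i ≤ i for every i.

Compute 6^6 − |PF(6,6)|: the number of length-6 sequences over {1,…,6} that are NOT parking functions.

29849

#PF = (6−6+1)·(6+1)^(6−1) = 1×16807 = 16807
One tuple (3,5,5,3,5,4) → sorted (3,3,4,5,5,5): b_1=3>1, not a PF.
6^6 − 16807 = 46656 − 16807 = 29849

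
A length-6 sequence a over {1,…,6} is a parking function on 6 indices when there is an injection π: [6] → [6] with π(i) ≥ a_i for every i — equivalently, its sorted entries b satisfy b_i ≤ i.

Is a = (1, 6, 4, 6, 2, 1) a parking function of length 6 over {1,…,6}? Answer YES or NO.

NO

Rearranged: b = (1, 1, 2, 4, 6, 6).
  b_1=1 ≤ 1
  b_2=1 ≤ 2
  b_3=2 ≤ 3
  b_4=4 ≤ 4
  b_5=6 > 5
  fails at i=5 ⇒ NO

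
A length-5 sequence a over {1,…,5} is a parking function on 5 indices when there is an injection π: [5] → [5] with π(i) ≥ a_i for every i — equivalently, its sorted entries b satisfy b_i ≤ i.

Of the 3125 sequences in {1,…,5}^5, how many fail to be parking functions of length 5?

1829

|PF| = 1·6^4 = 1×1296 = 1296 (Konheim–Weiss)
Example (5,5,5,4,5) → sorted (4,5,5,5,5): b_1=4>1, not a PF.
5^5 − 1296 = 3125 − 1296 = 1829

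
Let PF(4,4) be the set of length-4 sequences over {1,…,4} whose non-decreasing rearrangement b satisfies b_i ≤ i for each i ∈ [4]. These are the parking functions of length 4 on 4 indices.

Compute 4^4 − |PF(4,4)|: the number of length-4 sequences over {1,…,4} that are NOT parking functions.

131

Count = (4+1−4)·(4+1)^{4−1} = 1·125 = 125 (Pollak)
E.g. (3,4,4,4) → sorted (3,4,4,4): b_1=3>1, not a PF.
Total 256; non-PF = 256−125 = 131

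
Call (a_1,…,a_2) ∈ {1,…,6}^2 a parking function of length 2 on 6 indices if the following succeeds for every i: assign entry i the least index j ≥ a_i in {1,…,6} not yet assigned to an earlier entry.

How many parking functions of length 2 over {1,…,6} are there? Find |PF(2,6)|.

|PF| = (6+1−2)·(6+1)^{2−1} = 5 · 7 = 35 [KW]
E.g. (3,2) → sorted (2,3): b_i ≤ 4+i ∀i, a PF.

35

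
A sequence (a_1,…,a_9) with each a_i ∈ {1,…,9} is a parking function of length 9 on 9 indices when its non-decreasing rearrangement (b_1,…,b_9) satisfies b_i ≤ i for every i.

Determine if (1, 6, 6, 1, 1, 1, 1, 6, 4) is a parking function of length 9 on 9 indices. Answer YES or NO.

YES

Order a: b = (1, 1, 1, 1, 1, 4, 6, 6, 6).
  b_1=1 ≤ 1
  b_2=1 ≤ 2
  b_3=1 ≤ 3
  b_4=1 ≤ 4
  b_5=1 ≤ 5
  b_6=4 ≤ 6
  b_7=6 ≤ 7
  b_8=6 ≤ 8
  b_9=6 ≤ 9
All bounds hold ⇒ YES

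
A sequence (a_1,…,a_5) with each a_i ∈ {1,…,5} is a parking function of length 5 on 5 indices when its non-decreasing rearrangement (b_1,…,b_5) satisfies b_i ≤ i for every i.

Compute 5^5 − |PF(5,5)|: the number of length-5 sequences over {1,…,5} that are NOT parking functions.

|PF(5,5)| = 1·6^4 = 1 · 1296 = 1296 [KW]
Check (5,5,3,3,5) → sorted (3,3,5,5,5): b_1=3>1, not a PF.
Total 3125; non-PF = 3125−1296 = 1829

1829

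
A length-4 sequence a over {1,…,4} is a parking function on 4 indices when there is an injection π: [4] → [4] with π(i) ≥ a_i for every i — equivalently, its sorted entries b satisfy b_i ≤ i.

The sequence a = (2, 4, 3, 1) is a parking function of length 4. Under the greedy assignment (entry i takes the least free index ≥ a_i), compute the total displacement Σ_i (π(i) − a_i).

Σπ(i) = 1+…+4 = 10; Σa = 2+4+3+1 = 10; disp = 10−10 = 0.

0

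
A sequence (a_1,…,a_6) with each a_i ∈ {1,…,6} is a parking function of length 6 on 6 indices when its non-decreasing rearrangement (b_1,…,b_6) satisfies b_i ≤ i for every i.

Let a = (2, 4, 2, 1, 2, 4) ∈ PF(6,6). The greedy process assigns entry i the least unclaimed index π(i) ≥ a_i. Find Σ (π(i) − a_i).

Σπ = 21 ({1..6} each once); Σa = 2+4+2+1+2+4 = 15; disp = 21−15 = 6.

6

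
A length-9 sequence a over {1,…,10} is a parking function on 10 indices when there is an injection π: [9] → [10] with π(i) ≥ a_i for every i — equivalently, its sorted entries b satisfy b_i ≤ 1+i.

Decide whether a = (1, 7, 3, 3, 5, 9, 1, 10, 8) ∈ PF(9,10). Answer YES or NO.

YES

Rearranged: b = (1, 1, 3, 3, 5, 7, 8, 9, 10).
  b_1=1 ≤ 2
  b_2=1 ≤ 3
  b_3=3 ≤ 4
  b_4=3 ≤ 5
  b_5=5 ≤ 6
  b_6=7 ≤ 7
  b_7=8 ≤ 8
  b_8=9 ≤ 9
  b_9=10 ≤ 10
All bounds hold ⇒ YES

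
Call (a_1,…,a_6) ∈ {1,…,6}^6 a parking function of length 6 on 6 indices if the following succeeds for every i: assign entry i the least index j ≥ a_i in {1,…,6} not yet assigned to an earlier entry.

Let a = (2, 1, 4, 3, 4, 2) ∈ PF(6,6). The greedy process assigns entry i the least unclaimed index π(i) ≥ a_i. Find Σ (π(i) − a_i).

Σπ(i) = 1+…+6 = 21; Σa = 2+1+4+3+4+2 = 16; disp = 21−16 = 5.

5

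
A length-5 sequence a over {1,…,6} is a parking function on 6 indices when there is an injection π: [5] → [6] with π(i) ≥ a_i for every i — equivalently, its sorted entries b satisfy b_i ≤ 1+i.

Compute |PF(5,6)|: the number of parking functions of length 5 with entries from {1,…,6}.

|PF| = (6+1−5)·(6+1)^{5−1} = 2·2401 = 4802 (Konheim–Weiss)
Check (1,2,5,1,3) → sorted (1,1,2,3,5): b_i ≤ 1+i ∀i, a PF.

4802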